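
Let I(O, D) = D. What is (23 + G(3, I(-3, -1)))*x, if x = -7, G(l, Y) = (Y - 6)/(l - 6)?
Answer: -532/3 ≈ -177.33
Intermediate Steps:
G(l, Y) = (-6 + Y)/(-6 + l)
(23 + G(3, I(-3, -1)))*x = (23 + (-6 - 1)/(-6 + 3))*(-7) = (23 - 7/(-3))*(-7) = (23 - ⅓*(-7))*(-7) = (23 + 7/3)*(-7) = (76/3)*(-7) = -532/3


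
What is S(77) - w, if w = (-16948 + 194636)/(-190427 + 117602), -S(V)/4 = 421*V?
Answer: -9442894412/72825 ≈ -1.2967e+5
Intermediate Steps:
S(V) = -1684*V
w = -177688/72825 (w = 177688/(-72825) = 177688*(-1/72825) = -177688/72825 ≈ -2.4399)
S(77) - w = -1684*77 - 1*(-177688/72825) = -129668 + 177688/72825 = -9442894412/72825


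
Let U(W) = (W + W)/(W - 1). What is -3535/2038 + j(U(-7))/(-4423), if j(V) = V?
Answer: -31277743/18028148 ≈ -1.7349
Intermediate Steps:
U(W) = 2*W/(-1 + W) (U(W) = (2*W)/(-1 + W) = 2*W/(-1 + W))
-3535/2038 + j(U(-7))/(-4423) = -3535/2038 + (2*(-7)/(-1 - 7))/(-4423) = -3535*1/2038 + (2*(-7)/(-8))*(-1/4423) = -3535/2038 + (2*(-7)*(-⅛))*(-1/4423) = -3535/2038 + (7/4)*(-1/4423) = -3535/2038 - 7/17692 = -31277743/18028148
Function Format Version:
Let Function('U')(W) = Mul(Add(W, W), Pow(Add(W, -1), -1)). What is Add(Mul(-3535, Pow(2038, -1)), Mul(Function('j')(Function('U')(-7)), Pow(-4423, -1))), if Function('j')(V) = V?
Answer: Rational(-31277743, 18028148) ≈ -1.7349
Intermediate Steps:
Function('U')(W) = Mul(2, W, Pow(Add(-1, W), -1)) (Function('U')(W) = Mul(Mul(2, W), Pow(Add(-1, W), -1)) = Mul(2, W, Pow(Add(-1, W), -1)))
Add(Mul(-3535, Pow(2038, -1)), Mul(Function('j')(Function('U')(-7)), Pow(-4423, -1))) = Add(Mul(-3535, Pow(2038, -1)), Mul(Mul(2, -7, Pow(Add(-1, -7), -1)), Pow(-4423, -1))) = Add(Mul(-3535, Rational(1, 2038)), Mul(Mul(2, -7, Pow(-8, -1)), Rational(-1, 4423))) = Add(Rational(-3535, 2038), Mul(Mul(2, -7, Rational(-1, 8)), Rational(-1, 4423))) = Add(Rational(-3535, 2038), Mul(Rational(7, 4), Rational(-1, 4423))) = Add(Rational(-3535, 2038), Rational(-7, 17692)) = Rational(-31277743, 18028148)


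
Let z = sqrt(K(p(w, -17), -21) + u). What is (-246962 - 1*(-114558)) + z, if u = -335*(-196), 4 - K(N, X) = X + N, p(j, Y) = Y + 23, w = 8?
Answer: -132404 + sqrt(65679) ≈ -1.3215e+5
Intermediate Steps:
p(j, Y) = 23 + Y
K(N, X) = 4 - N - X (K(N, X) = 4 - (X + N) = 4 - (N + X) = 4 + (-N - X) = 4 - N - X)
u = 65660
z = sqrt(65679) (z = sqrt((4 - (23 - 17) - 1*(-21)) + 65660) = sqrt((4 - 1*6 + 21) + 65660) = sqrt((4 - 6 + 21) + 65660) = sqrt(19 + 65660) = sqrt(65679) ≈ 256.28)
(-246962 - 1*(-114558)) + z = (-246962 - 1*(-114558)) + sqrt(65679) = (-246962 + 114558) + sqrt(65679) = -132404 + sqrt(65679)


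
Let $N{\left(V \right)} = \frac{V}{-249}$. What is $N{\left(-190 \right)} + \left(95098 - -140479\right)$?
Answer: $\frac{58658863}{249} \approx 2.3558 \cdot 10^{5}$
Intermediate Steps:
$N{\left(V \right)} = - \frac{V}{249}$ ($N{\left(V \right)} = V \left(- \frac{1}{249}\right) = - \frac{V}{249}$)
$N{\left(-190 \right)} + \left(95098 - -140479\right) = \left(- \frac{1}{249}\right) \left(-190\right) + \left(95098 - -140479\right) = \frac{190}{249} + \left(95098 + 140479\right) = \frac{190}{249} + 235577 = \frac{58658863}{249}$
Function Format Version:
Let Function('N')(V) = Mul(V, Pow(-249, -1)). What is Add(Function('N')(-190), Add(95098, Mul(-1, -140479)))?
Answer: Rational(58658863, 249) ≈ 2.3558e+5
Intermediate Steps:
Function('N')(V) = Mul(Rational(-1, 249), V) (Function('N')(V) = Mul(V, Rational(-1, 249)) = Mul(Rational(-1, 249), V))
Add(Function('N')(-190), Add(95098, Mul(-1, -140479))) = Add(Mul(Rational(-1, 249), -190), Add(95098, Mul(-1, -140479))) = Add(Rational(190, 249), Add(95098, 140479)) = Add(Rational(190, 249), 235577) = Rational(58658863, 249)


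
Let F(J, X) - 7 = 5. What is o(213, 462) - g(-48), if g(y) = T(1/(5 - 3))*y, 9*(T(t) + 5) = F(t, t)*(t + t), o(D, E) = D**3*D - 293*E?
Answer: 2058210619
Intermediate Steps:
F(J, X) = 12 (F(J, X) = 7 + 5 = 12)
o(D, E) = D**4 - 293*E
T(t) = -5 + 8*t/3 (T(t) = -5 + (12*(t + t))/9 = -5 + (12*(2*t))/9 = -5 + (24*t)/9 = -5 + 8*t/3)
g(y) = -11*y/3 (g(y) = (-5 + 8/(3*(5 - 3)))*y = (-5 + (8/3)/2)*y = (-5 + (8/3)*(1/2))*y = (-5 + 4/3)*y = -11*y/3)
o(213, 462) - g(-48) = (213**4 - 293*462) - (-11)*(-48)/3 = (2058346161 - 135366) - 1*176 = 2058210795 - 176 = 2058210619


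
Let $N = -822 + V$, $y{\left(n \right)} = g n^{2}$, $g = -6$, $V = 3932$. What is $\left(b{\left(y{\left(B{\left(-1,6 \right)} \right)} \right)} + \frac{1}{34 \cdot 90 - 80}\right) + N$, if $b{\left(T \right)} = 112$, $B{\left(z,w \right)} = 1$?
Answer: $\frac{9601561}{2980} \approx 3222.0$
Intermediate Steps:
$y{\left(n \right)} = - 6 n^{2}$
$N = 3110$ ($N = -822 + 3932 = 3110$)
$\left(b{\left(y{\left(B{\left(-1,6 \right)} \right)} \right)} + \frac{1}{34 \cdot 90 - 80}\right) + N = \left(112 + \frac{1}{34 \cdot 90 - 80}\right) + 3110 = \left(112 + \frac{1}{3060 - 80}\right) + 3110 = \left(112 + \frac{1}{2980}\right) + 3110 = \frac{333761}{2980} + 3110 = \frac{9601561}{2980}$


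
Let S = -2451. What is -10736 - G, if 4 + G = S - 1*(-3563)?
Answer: -11844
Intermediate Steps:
G = 1108 (G = -4 + (-2451 - 1*(-3563)) = -4 + (-2451 + 3563) = -4 + 1112 = 1108)
-10736 - G = -10736 - 1*1108 = -10736 - 1108 = -11844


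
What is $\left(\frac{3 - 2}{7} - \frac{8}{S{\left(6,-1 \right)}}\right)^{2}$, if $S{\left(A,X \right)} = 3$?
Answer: $\frac{2809}{441} \approx 6.3696$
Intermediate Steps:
$\left(\frac{3 - 2}{7} - \frac{8}{S{\left(6,-1 \right)}}\right)^{2} = \left(\frac{3 - 2}{7} - \frac{8}{3}\right)^{2} = \left(\left(3 - 2\right) \frac{1}{7} - \frac{8}{3}\right)^{2} = \left(1 \cdot \frac{1}{7} - \frac{8}{3}\right)^{2} = \left(\frac{1}{7} - \frac{8}{3}\right)^{2} = \left(- \frac{53}{21}\right)^{2} = \frac{2809}{441}$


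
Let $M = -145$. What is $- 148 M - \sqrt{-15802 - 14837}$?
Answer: $21460 - i \sqrt{30639} \approx 21460.0 - 175.04 i$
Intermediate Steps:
$- 148 M - \sqrt{-15802 - 14837} = \left(-148\right) \left(-145\right) - \sqrt{-15802 - 14837} = 21460 - \sqrt{-30639} = 21460 - i \sqrt{30639}$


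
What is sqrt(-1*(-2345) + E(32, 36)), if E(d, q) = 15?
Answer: 2*sqrt(590) ≈ 48.580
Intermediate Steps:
sqrt(-1*(-2345) + E(32, 36)) = sqrt(-1*(-2345) + 15) = sqrt(2345 + 15) = sqrt(2360) = 2*sqrt(590)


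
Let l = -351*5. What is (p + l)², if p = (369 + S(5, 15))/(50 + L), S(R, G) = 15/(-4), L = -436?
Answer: 7350502414761/2383936 ≈ 3.0833e+6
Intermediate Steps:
S(R, G) = -15/4 (S(R, G) = 15*(-¼) = -15/4)
p = -1461/1544 (p = (369 - 15/4)/(50 - 436) = (1461/4)/(-386) = (1461/4)*(-1/386) = -1461/1544 ≈ -0.94624)
l = -1755
(p + l)² = (-1461/1544 - 1755)² = (-2711181/1544)² = 7350502414761/2383936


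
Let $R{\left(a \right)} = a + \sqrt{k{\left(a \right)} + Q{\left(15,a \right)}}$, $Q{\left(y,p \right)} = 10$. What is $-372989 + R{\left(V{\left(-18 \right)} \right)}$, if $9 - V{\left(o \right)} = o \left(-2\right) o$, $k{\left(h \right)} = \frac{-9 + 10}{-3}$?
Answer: $-372332 + \frac{\sqrt{87}}{3} \approx -3.7233 \cdot 10^{5}$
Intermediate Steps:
$k{\left(h \right)} = - \frac{1}{3}$ ($k{\left(h \right)} = 1 \left(- \frac{1}{3}\right) = - \frac{1}{3}$)
$V{\left(o \right)} = 9 + 2 o^{2}$ ($V{\left(o \right)} = 9 - o \left(-2\right) o = 9 - - 2 o o = 9 - - 2 o^{2} = 9 + 2 o^{2}$)
$R{\left(a \right)} = a + \frac{\sqrt{87}}{3}$ ($R{\left(a \right)} = a + \sqrt{- \frac{1}{3} + 10} = a + \sqrt{\frac{29}{3}} = a + \frac{\sqrt{87}}{3}$)
$-372989 + R{\left(V{\left(-18 \right)} \right)} = -372989 + \left(\left(9 + 2 \left(-18\right)^{2}\right) + \frac{\sqrt{87}}{3}\right) = -372989 + \left(\left(9 + 2 \cdot 324\right) + \frac{\sqrt{87}}{3}\right) = -372989 + \left(\left(9 + 648\right) + \frac{\sqrt{87}}{3}\right) = -372989 + \left(657 + \frac{\sqrt{87}}{3}\right) = -372332 + \frac{\sqrt{87}}{3}$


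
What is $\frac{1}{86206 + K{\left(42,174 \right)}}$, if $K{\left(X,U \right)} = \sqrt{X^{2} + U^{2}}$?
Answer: $\frac{43103}{3715721198} - \frac{3 \sqrt{890}}{3715721198} \approx 1.1576 \cdot 10^{-5}$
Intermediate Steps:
$K{\left(X,U \right)} = \sqrt{U^{2} + X^{2}}$
$\frac{1}{86206 + K{\left(42,174 \right)}} = \frac{1}{86206 + \sqrt{174^{2} + 42^{2}}} = \frac{1}{86206 + \sqrt{30276 + 1764}} = \frac{1}{86206 + \sqrt{32040}} = \frac{1}{86206 + 6 \sqrt{890}}$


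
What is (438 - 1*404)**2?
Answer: 1156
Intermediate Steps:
(438 - 1*404)**2 = (438 - 404)**2 = 34**2 = 1156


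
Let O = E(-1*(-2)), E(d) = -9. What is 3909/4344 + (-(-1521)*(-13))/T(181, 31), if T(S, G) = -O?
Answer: -3179953/1448 ≈ -2196.1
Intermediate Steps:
O = -9
T(S, G) = 9 (T(S, G) = -1*(-9) = 9)
3909/4344 + (-(-1521)*(-13))/T(181, 31) = 3909/4344 - (-1521)*(-13)/9 = 3909*(1/4344) - 507*39*(⅑) = 1303/1448 - 19773*⅑ = 1303/1448 - 2197 = -3179953/1448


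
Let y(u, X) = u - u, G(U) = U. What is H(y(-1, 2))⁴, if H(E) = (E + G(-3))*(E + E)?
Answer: 0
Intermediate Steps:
y(u, X) = 0
H(E) = 2*E*(-3 + E) (H(E) = (E - 3)*(E + E) = (-3 + E)*(2*E) = 2*E*(-3 + E))
H(y(-1, 2))⁴ = (2*0*(-3 + 0))⁴ = (2*0*(-3))⁴ = 0⁴ = 0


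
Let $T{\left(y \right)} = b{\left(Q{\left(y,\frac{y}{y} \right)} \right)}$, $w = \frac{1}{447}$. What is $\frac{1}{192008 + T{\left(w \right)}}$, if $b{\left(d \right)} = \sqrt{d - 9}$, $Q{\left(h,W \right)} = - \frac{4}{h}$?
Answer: $\frac{192008}{36867073861} - \frac{i \sqrt{1797}}{36867073861} \approx 5.2081 \cdot 10^{-6} - 1.1498 \cdot 10^{-9} i$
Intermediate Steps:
$w = \frac{1}{447} \approx 0.0022371$
$b{\left(d \right)} = \sqrt{-9 + d}$
$T{\left(y \right)} = \sqrt{-9 - \frac{4}{y}}$
$\frac{1}{192008 + T{\left(w \right)}} = \frac{1}{192008 + \sqrt{-9 - 4 \frac{1}{\frac{1}{447}}}} = \frac{1}{192008 + \sqrt{-9 - 1788}} = \frac{1}{192008 + \sqrt{-1797}} = \frac{1}{192008 + i \sqrt{1797}}$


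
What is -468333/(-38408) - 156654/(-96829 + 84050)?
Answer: 12001594239/490815832 ≈ 24.452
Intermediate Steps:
-468333/(-38408) - 156654/(-96829 + 84050) = -468333*(-1/38408) - 156654/(-12779) = 468333/38408 - 156654*(-1/12779) = 468333/38408 + 156654/12779 = 12001594239/490815832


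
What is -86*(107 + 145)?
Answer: -21672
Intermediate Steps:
-86*(107 + 145) = -86*252 = -21672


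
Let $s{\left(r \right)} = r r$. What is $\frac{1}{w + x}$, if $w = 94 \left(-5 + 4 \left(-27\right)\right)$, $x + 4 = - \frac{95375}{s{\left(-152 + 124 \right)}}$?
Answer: $- \frac{112}{1203737} \approx -9.3044 \cdot 10^{-5}$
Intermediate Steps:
$s{\left(r \right)} = r^{2}$
$x = - \frac{14073}{112}$ ($x = -4 - \frac{95375}{\left(-152 + 124\right)^{2}} = -4 - \frac{95375}{\left(-28\right)^{2}} = -4 - \frac{95375}{784} = -4 - \frac{13625}{112} = - \frac{14073}{112} \approx -125.65$)
$w = -10622$ ($w = 94 \left(-5 - 108\right) = 94 \left(-113\right) = -10622$)
$\frac{1}{w + x} = \frac{1}{-10622 - \frac{14073}{112}} = \frac{1}{- \frac{1203737}{112}} = - \frac{112}{1203737}$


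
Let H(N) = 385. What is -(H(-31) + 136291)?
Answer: -136676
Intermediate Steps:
-(H(-31) + 136291) = -(385 + 136291) = -1*136676 = -136676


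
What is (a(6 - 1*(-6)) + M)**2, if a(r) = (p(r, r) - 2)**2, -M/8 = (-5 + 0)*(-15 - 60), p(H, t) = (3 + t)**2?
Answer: 2183599441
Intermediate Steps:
M = -3000 (M = -8*(-5 + 0)*(-15 - 60) = -(-40)*(-75) = -8*375 = -3000)
a(r) = (-2 + (3 + r)**2)**2 (a(r) = ((3 + r)**2 - 2)**2 = (-2 + (3 + r)**2)**2)
(a(6 - 1*(-6)) + M)**2 = ((-2 + (3 + (6 - 1*(-6)))**2)**2 - 3000)**2 = ((-2 + (3 + (6 + 6))**2)**2 - 3000)**2 = ((-2 + (3 + 12)**2)**2 - 3000)**2 = ((-2 + 15**2)**2 - 3000)**2 = ((-2 + 225)**2 - 3000)**2 = (223**2 - 3000)**2 = (49729 - 3000)**2 = 46729**2 = 2183599441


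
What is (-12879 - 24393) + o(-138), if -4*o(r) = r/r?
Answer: -149089/4 ≈ -37272.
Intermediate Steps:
o(r) = -¼ (o(r) = -r/(4*r) = -¼*1 = -¼)
(-12879 - 24393) + o(-138) = (-12879 - 24393) - ¼ = -37272 - ¼ = -149089/4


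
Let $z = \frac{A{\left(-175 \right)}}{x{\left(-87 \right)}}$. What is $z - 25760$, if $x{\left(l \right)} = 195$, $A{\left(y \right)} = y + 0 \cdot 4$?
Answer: $- \frac{1004675}{39} \approx -25761.0$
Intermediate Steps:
$A{\left(y \right)} = y$ ($A{\left(y \right)} = y + 0 = y$)
$z = - \frac{35}{39}$ ($z = - \frac{175}{195} = \left(-175\right) \frac{1}{195} = - \frac{35}{39} \approx -0.89744$)
$z - 25760 = - \frac{35}{39} - 25760 = - \frac{1004675}{39}$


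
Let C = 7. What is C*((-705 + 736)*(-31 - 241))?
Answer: -59024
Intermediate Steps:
C*((-705 + 736)*(-31 - 241)) = 7*((-705 + 736)*(-31 - 241)) = 7*(31*(-272)) = 7*(-8432) = -59024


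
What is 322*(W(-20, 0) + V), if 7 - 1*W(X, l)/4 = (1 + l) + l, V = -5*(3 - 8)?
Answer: 15778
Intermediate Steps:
V = 25 (V = -5*(-5) = 25)
W(X, l) = 24 - 8*l (W(X, l) = 28 - 4*((1 + l) + l) = 28 - 4*(1 + 2*l) = 28 + (-4 - 8*l) = 24 - 8*l)
322*(W(-20, 0) + V) = 322*((24 - 8*0) + 25) = 322*((24 + 0) + 25) = 322*(24 + 25) = 322*49 = 15778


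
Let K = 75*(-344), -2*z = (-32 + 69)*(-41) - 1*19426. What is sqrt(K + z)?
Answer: I*sqrt(61314)/2 ≈ 123.81*I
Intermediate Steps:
z = 20943/2 (z = -((-32 + 69)*(-41) - 1*19426)/2 = -(37*(-41) - 19426)/2 = -(-1517 - 19426)/2 = -1/2*(-20943) = 20943/2 ≈ 10472.)
K = -25800
sqrt(K + z) = sqrt(-25800 + 20943/2) = sqrt(-30657/2) = I*sqrt(61314)/2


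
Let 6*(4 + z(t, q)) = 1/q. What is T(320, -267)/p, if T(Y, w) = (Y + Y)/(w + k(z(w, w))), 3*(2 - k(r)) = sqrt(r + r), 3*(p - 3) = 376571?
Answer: -91698480/4766170026893 + 432*I*sqrt(570401)/4766170026893 ≈ -1.9239e-5 + 6.8455e-8*I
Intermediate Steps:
z(t, q) = -4 + 1/(6*q) (z(t, q) = -4 + (1/q)/6 = -4 + 1/(6*q))
p = 376580/3 (p = 3 + (1/3)*376571 = 3 + 376571/3 = 376580/3 ≈ 1.2553e+5)
k(r) = 2 - sqrt(2)*sqrt(r)/3 (k(r) = 2 - sqrt(r + r)/3 = 2 - sqrt(2)*sqrt(r)/3)
T(Y, w) = 2*Y/(2 + w - sqrt(2)*sqrt(-4 + 1/(6*w))/3) (T(Y, w) = (Y + Y)/(w + (2 - sqrt(2)*sqrt(-4 + 1/(6*w))/3)) = (2*Y)/(2 + w - sqrt(2)*sqrt(-4 + 1/(6*w))/3) = 2*Y/(2 + w - sqrt(2)*sqrt(-4 + 1/(6*w))/3))
T(320, -267)/p = (18*320/(18 + 9*(-267) - sqrt(3)*sqrt(-24 + 1/(-267))))/(376580/3) = (18*320/(18 - 2403 - sqrt(3)*sqrt(-24 - 1/267)))*(3/376580) = (18*320/(18 - 2403 - sqrt(3)*sqrt(-6409/267)))*(3/376580) = (18*320/(18 - 2403 - sqrt(3)*I*sqrt(1711203)/267))*(3/376580) = (18*320/(18 - 2403 - I*sqrt(570401)/89))*(3/376580) = (18*320/(-2385 - I*sqrt(570401)/89))*(3/376580) = (5760/(-2385 - I*sqrt(570401)/89))*(3/376580) = 864/(18829*(-2385 - I*sqrt(570401)/89))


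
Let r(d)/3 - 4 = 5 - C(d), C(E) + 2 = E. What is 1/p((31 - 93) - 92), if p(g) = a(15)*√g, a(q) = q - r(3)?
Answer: I*√154/1386 ≈ 0.0089536*I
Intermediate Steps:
C(E) = -2 + E
r(d) = 33 - 3*d (r(d) = 12 + 3*(5 - (-2 + d)) = 12 + 3*(5 + (2 - d)) = 12 + 3*(7 - d) = 12 + (21 - 3*d) = 33 - 3*d)
a(q) = -24 + q (a(q) = q - (33 - 3*3) = q - (33 - 9) = q - 1*24 = q - 24 = -24 + q)
p(g) = -9*√g (p(g) = (-24 + 15)*√g = -9*√g)
1/p((31 - 93) - 92) = 1/(-9*√((31 - 93) - 92)) = 1/(-9*√(-62 - 92)) = 1/(-9*I*√154) = I*√154/1386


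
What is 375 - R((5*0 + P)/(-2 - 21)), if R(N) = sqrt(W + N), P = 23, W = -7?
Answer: 375 - 2*I*sqrt(2) ≈ 375.0 - 2.8284*I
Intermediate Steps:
R(N) = sqrt(-7 + N)
375 - R((5*0 + P)/(-2 - 21)) = 375 - sqrt(-7 + (5*0 + 23)/(-2 - 21)) = 375 - sqrt(-7 + (0 + 23)/(-23)) = 375 - sqrt(-7 + 23*(-1/23)) = 375 - sqrt(-7 - 1) = 375 - sqrt(-8) = 375 - 2*I*sqrt(2)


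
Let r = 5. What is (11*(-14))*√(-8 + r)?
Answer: -154*I*√3 ≈ -266.74*I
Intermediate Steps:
(11*(-14))*√(-8 + r) = (11*(-14))*√(-8 + 5) = -154*I*√3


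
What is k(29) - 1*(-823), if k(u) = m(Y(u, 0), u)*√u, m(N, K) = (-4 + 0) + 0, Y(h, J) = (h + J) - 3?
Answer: 823 - 4*√29 ≈ 801.46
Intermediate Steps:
Y(h, J) = -3 + J + h (Y(h, J) = (J + h) - 3 = -3 + J + h)
m(N, K) = -4 (m(N, K) = -4 + 0 = -4)
k(u) = -4*√u
k(29) - 1*(-823) = -4*√29 - 1*(-823) = -4*√29 + 823 = 823 - 4*√29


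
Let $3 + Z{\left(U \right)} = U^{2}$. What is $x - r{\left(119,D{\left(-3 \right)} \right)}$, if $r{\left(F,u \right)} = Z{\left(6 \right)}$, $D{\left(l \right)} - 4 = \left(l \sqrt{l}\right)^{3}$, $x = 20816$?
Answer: $20783$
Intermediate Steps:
$D{\left(l \right)} = 4 + l^{\frac{9}{2}}$ ($D{\left(l \right)} = 4 + \left(l \sqrt{l}\right)^{3} = 4 + \left(l^{\frac{3}{2}}\right)^{3} = 4 + l^{\frac{9}{2}}$)
$Z{\left(U \right)} = -3 + U^{2}$
$r{\left(F,u \right)} = 33$ ($r{\left(F,u \right)} = -3 + 6^{2} = -3 + 36 = 33$)
$x - r{\left(119,D{\left(-3 \right)} \right)} = 20816 - 33 = 20783$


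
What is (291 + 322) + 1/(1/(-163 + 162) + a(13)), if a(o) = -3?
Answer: 2451/4 ≈ 612.75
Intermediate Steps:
(291 + 322) + 1/(1/(-163 + 162) + a(13)) = (291 + 322) + 1/(1/(-163 + 162) - 3) = 613 + 1/(1/(-1) - 3) = 613 + 1/(-1 - 3) = 613 + 1/(-4) = 613 - 1/4 = 2451/4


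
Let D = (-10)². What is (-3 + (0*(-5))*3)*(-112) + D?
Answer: 436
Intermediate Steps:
D = 100
(-3 + (0*(-5))*3)*(-112) + D = (-3 + (0*(-5))*3)*(-112) + 100 = (-3 + 0*3)*(-112) + 100 = (-3 + 0)*(-112) + 100 = -3*(-112) + 100 = 336 + 100 = 436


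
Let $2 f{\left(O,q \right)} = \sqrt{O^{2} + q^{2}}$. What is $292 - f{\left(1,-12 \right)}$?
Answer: $292 - \frac{\sqrt{145}}{2} \approx 285.98$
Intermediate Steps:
$f{\left(O,q \right)} = \frac{\sqrt{O^{2} + q^{2}}}{2}$
$292 - f{\left(1,-12 \right)} = 292 - \frac{\sqrt{1^{2} + \left(-12\right)^{2}}}{2} = 292 - \frac{\sqrt{1 + 144}}{2} = 292 - \frac{\sqrt{145}}{2}$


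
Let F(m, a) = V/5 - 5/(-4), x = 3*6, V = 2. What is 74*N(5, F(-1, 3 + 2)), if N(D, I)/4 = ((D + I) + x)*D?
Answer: 36482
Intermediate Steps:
x = 18
F(m, a) = 33/20 (F(m, a) = 2/5 - 5/(-4) = 2*(⅕) - 5*(-¼) = ⅖ + 5/4 = 33/20)
N(D, I) = 4*D*(18 + D + I) (N(D, I) = 4*(((D + I) + 18)*D) = 4*((18 + D + I)*D) = 4*(D*(18 + D + I)) = 4*D*(18 + D + I))
74*N(5, F(-1, 3 + 2)) = 74*(4*5*(18 + 5 + 33/20)) = 74*(4*5*(493/20)) = 74*493 = 36482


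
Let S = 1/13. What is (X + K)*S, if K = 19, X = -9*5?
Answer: -2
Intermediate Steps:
X = -45
S = 1/13 ≈ 0.076923
(X + K)*S = (-45 + 19)*(1/13) = -26*1/13 = -2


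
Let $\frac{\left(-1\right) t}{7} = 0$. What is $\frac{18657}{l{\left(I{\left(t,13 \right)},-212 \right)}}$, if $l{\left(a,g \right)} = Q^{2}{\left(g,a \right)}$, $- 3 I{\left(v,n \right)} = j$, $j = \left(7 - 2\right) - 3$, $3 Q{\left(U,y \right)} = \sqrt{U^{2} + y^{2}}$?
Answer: $\frac{1511217}{404500} \approx 3.736$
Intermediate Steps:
$t = 0$ ($t = \left(-7\right) 0 = 0$)
$Q{\left(U,y \right)} = \frac{\sqrt{U^{2} + y^{2}}}{3}$
$j = 2$ ($j = 5 - 3 = 2$)
$I{\left(v,n \right)} = - \frac{2}{3}$ ($I{\left(v,n \right)} = \left(- \frac{1}{3}\right) 2 = - \frac{2}{3}$)
$l{\left(a,g \right)} = \frac{a^{2}}{9} + \frac{g^{2}}{9}$ ($l{\left(a,g \right)} = \left(\frac{\sqrt{g^{2} + a^{2}}}{3}\right)^{2} = \left(\frac{\sqrt{a^{2} + g^{2}}}{3}\right)^{2} = \frac{a^{2}}{9} + \frac{g^{2}}{9}$)
$\frac{18657}{l{\left(I{\left(t,13 \right)},-212 \right)}} = \frac{18657}{\frac{\left(- \frac{2}{3}\right)^{2}}{9} + \frac{\left(-212\right)^{2}}{9}} = \frac{18657}{\frac{1}{9} \cdot \frac{4}{9} + \frac{1}{9} \cdot 44944} = \frac{18657}{\frac{4}{81} + \frac{44944}{9}} = \frac{18657}{\frac{404500}{81}} = 18657 \cdot \frac{81}{404500} = \frac{1511217}{404500}$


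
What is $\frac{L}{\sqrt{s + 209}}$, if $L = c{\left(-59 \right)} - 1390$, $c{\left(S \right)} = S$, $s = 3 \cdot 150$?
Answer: $- \frac{1449 \sqrt{659}}{659} \approx -56.445$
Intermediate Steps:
$s = 450$
$L = -1449$ ($L = -59 - 1390 = -1449$)
$\frac{L}{\sqrt{s + 209}} = - \frac{1449}{\sqrt{450 + 209}} = - \frac{1449}{\sqrt{659}} = - 1449 \frac{\sqrt{659}}{659} = - \frac{1449 \sqrt{659}}{659}$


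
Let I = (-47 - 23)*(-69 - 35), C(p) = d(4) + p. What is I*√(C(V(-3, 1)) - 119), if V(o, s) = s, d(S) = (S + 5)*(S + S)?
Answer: 7280*I*√46 ≈ 49375.0*I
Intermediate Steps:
d(S) = 2*S*(5 + S) (d(S) = (5 + S)*(2*S) = 2*S*(5 + S))
C(p) = 72 + p (C(p) = 2*4*(5 + 4) + p = 2*4*9 + p = 72 + p)
I = 7280 (I = -70*(-104) = 7280)
I*√(C(V(-3, 1)) - 119) = 7280*√((72 + 1) - 119) = 7280*√(73 - 119) = 7280*√(-46) = 7280*(I*√46) = 7280*I*√46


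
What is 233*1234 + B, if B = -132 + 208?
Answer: 287598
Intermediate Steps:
B = 76
233*1234 + B = 233*1234 + 76 = 287522 + 76 = 287598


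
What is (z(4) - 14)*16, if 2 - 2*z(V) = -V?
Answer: -176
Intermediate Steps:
z(V) = 1 + V/2 (z(V) = 1 - (-1)*V/2 = 1 + V/2)
(z(4) - 14)*16 = ((1 + (½)*4) - 14)*16 = ((1 + 2) - 14)*16 = (3 - 14)*16 = -11*16 = -176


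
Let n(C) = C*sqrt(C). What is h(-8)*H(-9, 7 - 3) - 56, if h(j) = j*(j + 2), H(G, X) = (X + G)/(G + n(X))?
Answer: 184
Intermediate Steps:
n(C) = C**(3/2)
H(G, X) = (G + X)/(G + X**(3/2)) (H(G, X) = (X + G)/(G + X**(3/2)) = (G + X)/(G + X**(3/2)))
h(j) = j*(2 + j)
h(-8)*H(-9, 7 - 3) - 56 = (-8*(2 - 8))*((-9 + (7 - 3))/(-9 + (7 - 3)**(3/2))) - 56 = (-8*(-6))*((-9 + 4)/(-9 + 4**(3/2))) - 56 = 48*(-5/(-9 + 8)) - 56 = 48*(-5/(-1)) - 56 = 48*(-1*(-5)) - 56 = 48*5 - 56 = 240 - 56 = 184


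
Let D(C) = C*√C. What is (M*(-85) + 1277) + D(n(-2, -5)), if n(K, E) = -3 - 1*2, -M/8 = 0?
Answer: 1277 - 5*I*√5 ≈ 1277.0 - 11.18*I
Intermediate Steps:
M = 0 (M = -8*0 = 0)
n(K, E) = -5 (n(K, E) = -3 - 2 = -5)
D(C) = C^(3/2)
(M*(-85) + 1277) + D(n(-2, -5)) = (0*(-85) + 1277) + (-5)^(3/2) = (0 + 1277) - 5*I*√5 = 1277 - 5*I*√5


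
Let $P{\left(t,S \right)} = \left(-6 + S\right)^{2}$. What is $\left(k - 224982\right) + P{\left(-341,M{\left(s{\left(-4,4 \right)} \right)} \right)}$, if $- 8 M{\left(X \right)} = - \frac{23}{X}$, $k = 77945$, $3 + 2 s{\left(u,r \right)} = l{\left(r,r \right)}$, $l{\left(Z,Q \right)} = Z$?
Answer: $- \frac{2352591}{16} \approx -1.4704 \cdot 10^{5}$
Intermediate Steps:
$s{\left(u,r \right)} = - \frac{3}{2} + \frac{r}{2}$
$M{\left(X \right)} = \frac{23}{8 X}$ ($M{\left(X \right)} = - \frac{\left(-23\right) \frac{1}{X}}{8} = \frac{23}{8 X}$)
$\left(k - 224982\right) + P{\left(-341,M{\left(s{\left(-4,4 \right)} \right)} \right)} = \left(77945 - 224982\right) + \left(-6 + \frac{23}{8 \left(- \frac{3}{2} + \frac{1}{2} \cdot 4\right)}\right)^{2} = -147037 + \left(-6 + \frac{23}{8 \left(- \frac{3}{2} + 2\right)}\right)^{2} = -147037 + \left(-6 + \frac{23 \frac{1}{\frac{1}{2}}}{8}\right)^{2} = -147037 + \left(-6 + \frac{23}{8} \cdot 2\right)^{2} = -147037 + \left(-6 + \frac{23}{4}\right)^{2} = -147037 + \left(- \frac{1}{4}\right)^{2} = -147037 + \frac{1}{16} = - \frac{2352591}{16}$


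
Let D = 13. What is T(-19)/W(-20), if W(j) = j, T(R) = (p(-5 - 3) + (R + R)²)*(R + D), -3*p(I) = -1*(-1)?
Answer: 4331/10 ≈ 433.10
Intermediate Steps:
p(I) = -⅓ (p(I) = -(-1)*(-1)/3 = -⅓*1 = -⅓)
T(R) = (13 + R)*(-⅓ + 4*R²) (T(R) = (-⅓ + (R + R)²)*(R + 13) = (-⅓ + (2*R)²)*(13 + R) = (-⅓ + 4*R²)*(13 + R) = (13 + R)*(-⅓ + 4*R²))
T(-19)/W(-20) = (-13/3 + 4*(-19)³ + 52*(-19)² - ⅓*(-19))/(-20) = (-13/3 + 4*(-6859) + 52*361 + 19/3)*(-1/20) = (-13/3 - 27436 + 18772 + 19/3)*(-1/20) = -8662*(-1/20) = 4331/10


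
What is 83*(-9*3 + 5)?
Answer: -1826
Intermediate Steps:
83*(-9*3 + 5) = 83*(-27 + 5) = 83*(-22) = -1826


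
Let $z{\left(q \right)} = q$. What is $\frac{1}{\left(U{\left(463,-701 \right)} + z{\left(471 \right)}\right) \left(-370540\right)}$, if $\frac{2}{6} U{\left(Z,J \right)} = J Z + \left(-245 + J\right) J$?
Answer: $- \frac{1}{376550158800} \approx -2.6557 \cdot 10^{-12}$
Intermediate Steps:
$U{\left(Z,J \right)} = 3 J Z + 3 J \left(-245 + J\right)$ ($U{\left(Z,J \right)} = 3 \left(J Z + \left(-245 + J\right) J\right) = 3 \left(J Z + J \left(-245 + J\right)\right) = 3 J Z + 3 J \left(-245 + J\right)$)
$\frac{1}{\left(U{\left(463,-701 \right)} + z{\left(471 \right)}\right) \left(-370540\right)} = \frac{1}{\left(3 \left(-701\right) \left(-245 - 701 + 463\right) + 471\right) \left(-370540\right)} = \frac{1}{3 \left(-701\right) \left(-483\right) + 471} \left(- \frac{1}{370540}\right) = \frac{1}{1015749 + 471} \left(- \frac{1}{370540}\right) = \frac{1}{1016220} \left(- \frac{1}{370540}\right) = - \frac{1}{376550158800}$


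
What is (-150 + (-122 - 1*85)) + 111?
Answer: -246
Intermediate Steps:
(-150 + (-122 - 1*85)) + 111 = (-150 + (-122 - 85)) + 111 = (-150 - 207) + 111 = -357 + 111 = -246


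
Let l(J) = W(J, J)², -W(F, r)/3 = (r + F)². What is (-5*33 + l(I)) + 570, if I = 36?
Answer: 241865109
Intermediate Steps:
W(F, r) = -3*(F + r)² (W(F, r) = -3*(r + F)² = -3*(F + r)²)
l(J) = 144*J⁴ (l(J) = (-3*(J + J)²)² = (-3*4*J²)² = (-12*J²)² = 144*J⁴)
(-5*33 + l(I)) + 570 = (-5*33 + 144*36⁴) + 570 = (-165 + 144*1679616) + 570 = (-165 + 241864704) + 570 = 241864539 + 570 = 241865109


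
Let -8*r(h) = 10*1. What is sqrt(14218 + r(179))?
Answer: sqrt(56867)/2 ≈ 119.23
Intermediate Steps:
r(h) = -5/4
sqrt(14218 + r(179)) = sqrt(14218 - 5/4) = sqrt(56867/4) = sqrt(56867)/2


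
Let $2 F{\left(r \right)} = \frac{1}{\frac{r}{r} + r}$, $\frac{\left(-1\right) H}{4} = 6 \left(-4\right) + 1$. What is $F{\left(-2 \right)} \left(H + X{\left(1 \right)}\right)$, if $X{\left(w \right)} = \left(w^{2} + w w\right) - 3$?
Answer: $- \frac{91}{2} \approx -45.5$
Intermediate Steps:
$X{\left(w \right)} = -3 + 2 w^{2}$ ($X{\left(w \right)} = \left(w^{2} + w^{2}\right) - 3 = 2 w^{2} - 3 = -3 + 2 w^{2}$)
$H = 92$ ($H = - 4 \left(6 \left(-4\right) + 1\right) = - 4 \left(-24 + 1\right) = \left(-4\right) \left(-23\right) = 92$)
$F{\left(r \right)} = \frac{1}{2 \left(1 + r\right)}$ ($F{\left(r \right)} = \frac{1}{2 \left(\frac{r}{r} + r\right)} = \frac{1}{2 \left(1 + r\right)}$)
$F{\left(-2 \right)} \left(H + X{\left(1 \right)}\right) = \frac{1}{2 \left(1 - 2\right)} \left(92 - \left(3 - 2 \cdot 1^{2}\right)\right) = \frac{1}{2 \left(-1\right)} \left(92 + \left(-3 + 2 \cdot 1\right)\right) = \frac{1}{2} \left(-1\right) \left(92 + \left(-3 + 2\right)\right) = - \frac{92 - 1}{2} = \left(- \frac{1}{2}\right) 91 = - \frac{91}{2}$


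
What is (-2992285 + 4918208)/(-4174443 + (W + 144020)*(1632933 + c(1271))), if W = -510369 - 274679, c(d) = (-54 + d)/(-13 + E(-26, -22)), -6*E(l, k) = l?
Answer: -25036999/13606709147757 ≈ -1.8400e-6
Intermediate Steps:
E(l, k) = -l/6
c(d) = 81/13 - 3*d/26 (c(d) = (-54 + d)/(-13 - ⅙*(-26)) = (-54 + d)/(-13 + 13/3) = (-54 + d)/(-26/3) = (-54 + d)*(-3/26) = 81/13 - 3*d/26)
W = -785048
(-2992285 + 4918208)/(-4174443 + (W + 144020)*(1632933 + c(1271))) = (-2992285 + 4918208)/(-4174443 + (-785048 + 144020)*(1632933 + (81/13 - 3/26*1271))) = 1925923/(-4174443 - 641028*(1632933 + (81/13 - 3813/26))) = 1925923/(-4174443 - 641028*(1632933 - 3651/26)) = 1925923/(-4174443 - 641028*42452607/26) = 1925923/(-4174443 - 13606654879998/13) = 1925923/(-13606709147757/13) = 1925923*(-13/13606709147757) = -25036999/13606709147757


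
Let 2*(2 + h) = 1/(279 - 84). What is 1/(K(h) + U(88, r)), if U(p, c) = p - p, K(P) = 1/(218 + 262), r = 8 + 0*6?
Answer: 480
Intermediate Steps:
r = 8 (r = 8 + 0 = 8)
h = -779/390 (h = -2 + 1/(2*(279 - 84)) = -2 + (½)/195 = -2 + (½)*(1/195) = -2 + 1/390 = -779/390 ≈ -1.9974)
K(P) = 1/480
U(p, c) = 0
1/(K(h) + U(88, r)) = 1/(1/480 + 0) = 1/(1/480) = 480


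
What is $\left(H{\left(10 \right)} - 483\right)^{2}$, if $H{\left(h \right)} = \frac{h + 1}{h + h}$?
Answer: $\frac{93103201}{400} \approx 2.3276 \cdot 10^{5}$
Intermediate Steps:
$H{\left(h \right)} = \frac{1 + h}{2 h}$
$\left(H{\left(10 \right)} - 483\right)^{2} = \left(\frac{1 + 10}{2 \cdot 10} - 483\right)^{2} = \left(\frac{1}{2} \cdot \frac{1}{10} \cdot 11 - 483\right)^{2} = \left(\frac{11}{20} - 483\right)^{2} = \left(- \frac{9649}{20}\right)^{2} = \frac{93103201}{400}$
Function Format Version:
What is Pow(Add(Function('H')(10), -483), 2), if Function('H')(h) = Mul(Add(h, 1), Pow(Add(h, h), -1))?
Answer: Rational(93103201, 400) ≈ 2.3276e+5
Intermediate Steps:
Function('H')(h) = Mul(Rational(1, 2), Pow(h, -1), Add(1, h)) (Function('H')(h) = Mul(Add(1, h), Pow(Mul(2, h), -1)) = Mul(Add(1, h), Mul(Rational(1, 2), Pow(h, -1))) = Mul(Rational(1, 2), Pow(h, -1), Add(1, h)))
Pow(Add(Function('H')(10), -483), 2) = Pow(Add(Mul(Rational(1, 2), Pow(10, -1), Add(1, 10)), -483), 2) = Pow(Add(Mul(Rational(1, 2), Rational(1, 10), 11), -483), 2) = Pow(Add(Rational(11, 20), -483), 2) = Pow(Rational(-9649, 20), 2) = Rational(93103201, 400)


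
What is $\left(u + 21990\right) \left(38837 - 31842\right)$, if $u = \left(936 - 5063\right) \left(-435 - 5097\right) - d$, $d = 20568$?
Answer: $159709742070$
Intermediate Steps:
$u = 22809996$ ($u = \left(936 - 5063\right) \left(-435 - 5097\right) - 20568 = \left(-4127\right) \left(-5532\right) - 20568 = 22830564 - 20568 = 22809996$)
$\left(u + 21990\right) \left(38837 - 31842\right) = \left(22809996 + 21990\right) \left(38837 - 31842\right) = 22831986 \cdot 6995 = 159709742070$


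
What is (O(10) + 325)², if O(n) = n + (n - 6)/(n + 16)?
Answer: 18983449/169 ≈ 1.1233e+5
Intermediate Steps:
O(n) = n + (-6 + n)/(16 + n)
(O(10) + 325)² = ((-6 + 10² + 17*10)/(16 + 10) + 325)² = ((-6 + 100 + 170)/26 + 325)² = ((1/26)*264 + 325)² = (132/13 + 325)² = (4357/13)² = 18983449/169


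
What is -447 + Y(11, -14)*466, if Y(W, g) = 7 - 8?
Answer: -913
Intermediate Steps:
Y(W, g) = -1
-447 + Y(11, -14)*466 = -447 - 1*466 = -447 - 466 = -913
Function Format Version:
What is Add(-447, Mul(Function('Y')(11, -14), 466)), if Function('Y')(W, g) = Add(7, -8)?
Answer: -913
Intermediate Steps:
Function('Y')(W, g) = -1
Add(-447, Mul(Function('Y')(11, -14), 466)) = Add(-447, Mul(-1, 466)) = Add(-447, -466) = -913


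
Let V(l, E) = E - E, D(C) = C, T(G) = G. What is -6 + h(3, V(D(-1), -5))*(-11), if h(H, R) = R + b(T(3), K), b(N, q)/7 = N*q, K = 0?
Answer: -6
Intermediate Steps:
b(N, q) = 7*N*q (b(N, q) = 7*(N*q) = 7*N*q)
V(l, E) = 0
h(H, R) = R (h(H, R) = R + 7*3*0 = R + 0 = R)
-6 + h(3, V(D(-1), -5))*(-11) = -6 + 0*(-11) = -6 + 0 = -6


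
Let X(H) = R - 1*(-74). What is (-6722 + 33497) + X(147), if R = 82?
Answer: 26931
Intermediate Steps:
X(H) = 156 (X(H) = 82 - 1*(-74) = 82 + 74 = 156)
(-6722 + 33497) + X(147) = (-6722 + 33497) + 156 = 26775 + 156 = 26931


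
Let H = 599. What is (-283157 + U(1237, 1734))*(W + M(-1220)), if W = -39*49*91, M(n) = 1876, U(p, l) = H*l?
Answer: -129966435725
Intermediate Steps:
U(p, l) = 599*l
W = -173901 (W = -1911*91 = -173901)
(-283157 + U(1237, 1734))*(W + M(-1220)) = (-283157 + 599*1734)*(-173901 + 1876) = (-283157 + 1038666)*(-172025) = 755509*(-172025) = -129966435725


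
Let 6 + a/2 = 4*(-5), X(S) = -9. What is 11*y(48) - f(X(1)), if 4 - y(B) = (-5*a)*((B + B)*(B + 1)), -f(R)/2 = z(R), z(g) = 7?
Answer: -13453382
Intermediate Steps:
f(R) = -14 (f(R) = -2*7 = -14)
a = -52 (a = -12 + 2*(4*(-5)) = -12 + 2*(-20) = -12 - 40 = -52)
y(B) = 4 - 520*B*(1 + B) (y(B) = 4 - (-5*(-52))*(B + B)*(B + 1) = 4 - 260*(2*B)*(1 + B) = 4 - 260*2*B*(1 + B) = 4 - 520*B*(1 + B))
11*y(48) - f(X(1)) = 11*(4 - 520*48 - 520*48²) - 1*(-14) = 11*(4 - 24960 - 520*2304) + 14 = 11*(4 - 24960 - 1198080) + 14 = 11*(-1223036) + 14 = -13453396 + 14 = -13453382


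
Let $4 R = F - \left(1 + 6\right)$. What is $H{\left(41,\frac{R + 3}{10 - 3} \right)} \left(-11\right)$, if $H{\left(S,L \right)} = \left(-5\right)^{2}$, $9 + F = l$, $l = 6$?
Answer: $-275$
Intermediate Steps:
$F = -3$ ($F = -9 + 6 = -3$)
$R = - \frac{5}{2}$ ($R = \frac{-3 - \left(1 + 6\right)}{4} = \frac{-3 - 7}{4} = \frac{1}{4} \left(-10\right) = - \frac{5}{2} \approx -2.5$)
$H{\left(S,L \right)} = 25$
$H{\left(41,\frac{R + 3}{10 - 3} \right)} \left(-11\right) = 25 \left(-11\right) = -275$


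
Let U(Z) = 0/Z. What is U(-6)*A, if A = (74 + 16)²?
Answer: 0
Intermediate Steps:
U(Z) = 0
A = 8100 (A = 90² = 8100)
U(-6)*A = 0*8100 = 0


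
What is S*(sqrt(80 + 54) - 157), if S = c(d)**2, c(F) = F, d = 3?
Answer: -1413 + 9*sqrt(134) ≈ -1308.8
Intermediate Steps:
S = 9 (S = 3**2 = 9)
S*(sqrt(80 + 54) - 157) = 9*(sqrt(80 + 54) - 157) = 9*(sqrt(134) - 157) = 9*(-157 + sqrt(134)) = -1413 + 9*sqrt(134)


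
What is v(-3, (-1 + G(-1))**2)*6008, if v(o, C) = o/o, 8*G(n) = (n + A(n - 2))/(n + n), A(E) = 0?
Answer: 6008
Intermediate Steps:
G(n) = 1/16 (G(n) = ((n + 0)/(n + n))/8 = (n/((2*n)))/8 = (n*(1/(2*n)))/8 = (1/8)*(1/2) = 1/16)
v(o, C) = 1
v(-3, (-1 + G(-1))**2)*6008 = 1*6008 = 6008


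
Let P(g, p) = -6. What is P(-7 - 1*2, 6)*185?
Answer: -1110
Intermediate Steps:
P(-7 - 1*2, 6)*185 = -6*185 = -1110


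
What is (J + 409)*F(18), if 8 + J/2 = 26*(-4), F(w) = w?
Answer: 3330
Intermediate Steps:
J = -224 (J = -16 + 2*(26*(-4)) = -16 + 2*(-104) = -16 - 208 = -224)
(J + 409)*F(18) = (-224 + 409)*18 = 185*18 = 3330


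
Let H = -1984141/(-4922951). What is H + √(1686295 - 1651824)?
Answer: 1984141/4922951 + √34471 ≈ 186.07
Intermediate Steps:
H = 1984141/4922951 (H = -1984141*(-1/4922951) = 1984141/4922951 ≈ 0.40304)
H + √(1686295 - 1651824) = 1984141/4922951 + √(1686295 - 1651824) = 1984141/4922951 + √34471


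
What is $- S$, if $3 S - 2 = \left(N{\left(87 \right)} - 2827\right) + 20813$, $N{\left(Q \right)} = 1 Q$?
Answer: $-6025$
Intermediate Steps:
$N{\left(Q \right)} = Q$
$S = 6025$ ($S = \frac{2}{3} + \frac{\left(87 - 2827\right) + 20813}{3} = \frac{2}{3} + \frac{-2740 + 20813}{3} = \frac{2}{3} + \frac{1}{3} \cdot 18073 = \frac{2}{3} + \frac{18073}{3} = 6025$)
$- S = \left(-1\right) 6025 = -6025$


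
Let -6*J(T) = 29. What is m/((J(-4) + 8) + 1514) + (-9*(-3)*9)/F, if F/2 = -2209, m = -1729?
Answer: -48044361/40217054 ≈ -1.1946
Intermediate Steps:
J(T) = -29/6 (J(T) = -1/6*29 = -29/6)
F = -4418 (F = 2*(-2209) = -4418)
m/((J(-4) + 8) + 1514) + (-9*(-3)*9)/F = -1729/((-29/6 + 8) + 1514) + (-9*(-3)*9)/(-4418) = -1729/(19/6 + 1514) + (27*9)*(-1/4418) = -1729/9103/6 + 243*(-1/4418) = -1729*6/9103 - 243/4418 = -10374/9103 - 243/4418 = -48044361/40217054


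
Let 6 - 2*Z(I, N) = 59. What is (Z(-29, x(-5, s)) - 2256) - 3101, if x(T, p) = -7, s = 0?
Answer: -10767/2 ≈ -5383.5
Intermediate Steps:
Z(I, N) = -53/2 (Z(I, N) = 3 - 1/2*59 = 3 - 59/2 = -53/2)
(Z(-29, x(-5, s)) - 2256) - 3101 = (-53/2 - 2256) - 3101 = -4565/2 - 3101 = -10767/2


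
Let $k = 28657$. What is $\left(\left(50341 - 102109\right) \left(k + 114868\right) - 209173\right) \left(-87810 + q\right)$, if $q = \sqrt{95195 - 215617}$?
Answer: $652446860663130 - 7430211373 i \sqrt{120422} \approx 6.5245 \cdot 10^{14} - 2.5784 \cdot 10^{12} i$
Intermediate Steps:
$q = i \sqrt{120422}$ ($q = \sqrt{-120422} = i \sqrt{120422} \approx 347.02 i$)
$\left(\left(50341 - 102109\right) \left(k + 114868\right) - 209173\right) \left(-87810 + q\right) = \left(\left(50341 - 102109\right) \left(28657 + 114868\right) - 209173\right) \left(-87810 + i \sqrt{120422}\right) = \left(\left(-51768\right) 143525 - 209173\right) \left(-87810 + i \sqrt{120422}\right) = \left(-7430002200 - 209173\right) \left(-87810 + i \sqrt{120422}\right) = - 7430211373 \left(-87810 + i \sqrt{120422}\right) = 652446860663130 - 7430211373 i \sqrt{120422}$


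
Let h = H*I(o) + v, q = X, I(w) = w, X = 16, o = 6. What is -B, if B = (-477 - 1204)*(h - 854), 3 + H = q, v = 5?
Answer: -1296051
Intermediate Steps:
q = 16
H = 13 (H = -3 + 16 = 13)
h = 83 (h = 13*6 + 5 = 78 + 5 = 83)
B = 1296051 (B = (-477 - 1204)*(83 - 854) = -1681*(-771) = 1296051)
-B = -1*1296051 = -1296051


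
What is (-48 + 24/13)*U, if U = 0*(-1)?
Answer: 0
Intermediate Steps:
U = 0
(-48 + 24/13)*U = (-48 + 24/13)*0 = -600/13*0 = 0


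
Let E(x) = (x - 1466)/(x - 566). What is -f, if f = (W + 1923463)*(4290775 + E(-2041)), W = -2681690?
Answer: 2827189371566188/869 ≈ 3.2534e+12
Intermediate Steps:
E(x) = (-1466 + x)/(-566 + x)
f = -2827189371566188/869 (f = (-2681690 + 1923463)*(4290775 + (-1466 - 2041)/(-566 - 2041)) = -758227*(4290775 - 3507/(-2607)) = -758227*(4290775 - 1/2607*(-3507)) = -758227*(4290775 + 1169/869) = -758227*3728684644/869 = -2827189371566188/869 ≈ -3.2534e+12)
-f = -1*(-2827189371566188/869) = 2827189371566188/869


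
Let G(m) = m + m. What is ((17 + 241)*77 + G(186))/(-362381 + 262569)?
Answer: -10119/49906 ≈ -0.20276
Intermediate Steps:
G(m) = 2*m
((17 + 241)*77 + G(186))/(-362381 + 262569) = ((17 + 241)*77 + 2*186)/(-362381 + 262569) = (258*77 + 372)/(-99812) = (19866 + 372)*(-1/99812) = 20238*(-1/99812) = -10119/49906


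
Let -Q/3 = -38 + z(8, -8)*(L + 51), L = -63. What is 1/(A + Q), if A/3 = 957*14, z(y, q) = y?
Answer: 1/40596 ≈ 2.4633e-5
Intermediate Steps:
Q = 402 (Q = -3*(-38 + 8*(-63 + 51)) = -3*(-38 + 8*(-12)) = -3*(-38 - 96) = -3*(-134) = 402)
A = 40194 (A = 3*(957*14) = 3*13398 = 40194)
1/(A + Q) = 1/(40194 + 402) = 1/40596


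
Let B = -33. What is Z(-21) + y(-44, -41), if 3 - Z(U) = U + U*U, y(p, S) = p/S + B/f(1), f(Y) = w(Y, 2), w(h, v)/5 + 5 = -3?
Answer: -680767/1640 ≈ -415.10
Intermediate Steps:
w(h, v) = -40 (w(h, v) = -25 + 5*(-3) = -25 - 15 = -40)
f(Y) = -40
y(p, S) = 33/40 + p/S (y(p, S) = p/S - 33/(-40) = p/S - 33*(-1/40) = p/S + 33/40 = 33/40 + p/S)
Z(U) = 3 - U - U**2 (Z(U) = 3 - (U + U*U) = 3 - (U + U**2) = 3 + (-U - U**2) = 3 - U - U**2)
Z(-21) + y(-44, -41) = (3 - 1*(-21) - 1*(-21)**2) + (33/40 - 44/(-41)) = (3 + 21 - 1*441) + (33/40 - 44*(-1/41)) = (3 + 21 - 441) + (33/40 + 44/41) = -417 + 3113/1640 = -680767/1640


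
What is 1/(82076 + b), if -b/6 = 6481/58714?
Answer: 29357/2409485689 ≈ 1.2184e-5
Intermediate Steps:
b = -19443/29357 (b = -38886/58714 = -6*6481/58714 = -19443/29357 ≈ -0.66230)
1/(82076 + b) = 1/(82076 - 19443/29357) = 1/(2409485689/29357) = 29357/2409485689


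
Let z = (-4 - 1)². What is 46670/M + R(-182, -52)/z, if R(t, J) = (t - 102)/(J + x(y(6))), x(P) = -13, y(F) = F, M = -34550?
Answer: -1320531/1122875 ≈ -1.1760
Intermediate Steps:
z = 25 (z = (-5)² = 25)
R(t, J) = (-102 + t)/(-13 + J) (R(t, J) = (t - 102)/(J - 13) = (-102 + t)/(-13 + J))
46670/M + R(-182, -52)/z = 46670/(-34550) + ((-102 - 182)/(-13 - 52))/25 = 46670*(-1/34550) + (-284/(-65))*(1/25) = -4667/3455 - 1/65*(-284)*(1/25) = -4667/3455 + (284/65)*(1/25) = -4667/3455 + 284/1625 = -1320531/1122875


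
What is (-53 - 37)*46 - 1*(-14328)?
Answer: 10188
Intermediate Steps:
(-53 - 37)*46 - 1*(-14328) = -90*46 + 14328 = -4140 + 14328 = 10188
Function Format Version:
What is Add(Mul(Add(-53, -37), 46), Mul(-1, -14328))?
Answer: 10188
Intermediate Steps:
Add(Mul(Add(-53, -37), 46), Mul(-1, -14328)) = Add(Mul(-90, 46), 14328) = Add(-4140, 14328) = 10188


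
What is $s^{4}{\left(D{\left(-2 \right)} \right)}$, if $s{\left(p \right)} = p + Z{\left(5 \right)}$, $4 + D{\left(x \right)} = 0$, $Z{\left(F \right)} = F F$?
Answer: $194481$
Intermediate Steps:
$Z{\left(F \right)} = F^{2}$
$D{\left(x \right)} = -4$ ($D{\left(x \right)} = -4 + 0 = -4$)
$s{\left(p \right)} = 25 + p$ ($s{\left(p \right)} = p + 5^{2} = p + 25 = 25 + p$)
$s^{4}{\left(D{\left(-2 \right)} \right)} = \left(25 - 4\right)^{4} = 21^{4} = 194481$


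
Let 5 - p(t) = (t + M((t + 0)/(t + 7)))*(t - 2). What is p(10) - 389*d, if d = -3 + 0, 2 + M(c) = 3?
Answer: 1084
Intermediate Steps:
M(c) = 1 (M(c) = -2 + 3 = 1)
p(t) = 5 - (1 + t)*(-2 + t) (p(t) = 5 - (t + 1)*(t - 2) = 5 - (1 + t)*(-2 + t))
d = -3
p(10) - 389*d = (7 + 10 - 1*10²) - 389*(-3) = (7 + 10 - 1*100) + 1167 = (7 + 10 - 100) + 1167 = -83 + 1167 = 1084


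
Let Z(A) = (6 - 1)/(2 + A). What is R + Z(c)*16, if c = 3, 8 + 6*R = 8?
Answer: 16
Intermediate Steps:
R = 0 (R = -4/3 + (⅙)*8 = -4/3 + 4/3 = 0)
Z(A) = 5/(2 + A)
R + Z(c)*16 = 0 + (5/(2 + 3))*16 = 0 + (5/5)*16 = 0 + (5*(⅕))*16 = 0 + 1*16 = 0 + 16 = 16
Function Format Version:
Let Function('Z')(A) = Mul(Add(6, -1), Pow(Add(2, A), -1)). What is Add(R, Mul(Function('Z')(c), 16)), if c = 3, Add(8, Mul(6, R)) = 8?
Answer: 16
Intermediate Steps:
R = 0 (R = Add(Rational(-4, 3), Mul(Rational(1, 6), 8)) = Add(Rational(-4, 3), Rational(4, 3)) = 0)
Function('Z')(A) = Mul(5, Pow(Add(2, A), -1))
Add(R, Mul(Function('Z')(c), 16)) = Add(0, Mul(Mul(5, Pow(Add(2, 3), -1)), 16)) = Add(0, Mul(Mul(5, Pow(5, -1)), 16)) = Add(0, Mul(Mul(5, Rational(1, 5)), 16)) = Add(0, Mul(1, 16)) = Add(0, 16) = 16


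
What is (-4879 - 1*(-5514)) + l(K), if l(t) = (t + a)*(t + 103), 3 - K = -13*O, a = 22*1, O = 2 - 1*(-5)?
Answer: 23487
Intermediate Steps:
O = 7 (O = 2 + 5 = 7)
a = 22
K = 94 (K = 3 - (-13)*7 = 3 - 1*(-91) = 3 + 91 = 94)
l(t) = (22 + t)*(103 + t) (l(t) = (t + 22)*(t + 103) = (22 + t)*(103 + t))
(-4879 - 1*(-5514)) + l(K) = (-4879 - 1*(-5514)) + (2266 + 94² + 125*94) = (-4879 + 5514) + (2266 + 8836 + 11750) = 635 + 22852 = 23487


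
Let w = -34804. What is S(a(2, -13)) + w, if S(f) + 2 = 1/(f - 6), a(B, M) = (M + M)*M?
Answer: -11555591/332 ≈ -34806.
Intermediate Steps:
a(B, M) = 2*M² (a(B, M) = (2*M)*M = 2*M²)
S(f) = -2 + 1/(-6 + f) (S(f) = -2 + 1/(f - 6) = -2 + 1/(-6 + f))
S(a(2, -13)) + w = (13 - 4*(-13)²)/(-6 + 2*(-13)²) - 34804 = (13 - 4*169)/(-6 + 2*169) - 34804 = (13 - 2*338)/(-6 + 338) - 34804 = (13 - 676)/332 - 34804 = (1/332)*(-663) - 34804 = -663/332 - 34804 = -11555591/332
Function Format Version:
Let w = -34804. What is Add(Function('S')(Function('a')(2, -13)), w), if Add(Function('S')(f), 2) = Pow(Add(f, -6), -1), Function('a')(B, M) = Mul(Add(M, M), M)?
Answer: Rational(-11555591, 332) ≈ -34806.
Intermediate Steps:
Function('a')(B, M) = Mul(2, Pow(M, 2)) (Function('a')(B, M) = Mul(Mul(2, M), M) = Mul(2, Pow(M, 2)))
Function('S')(f) = Add(-2, Pow(Add(-6, f), -1)) (Function('S')(f) = Add(-2, Pow(Add(f, -6), -1)) = Add(-2, Pow(Add(-6, f), -1)))
Add(Function('S')(Function('a')(2, -13)), w) = Add(Mul(Pow(Add(-6, Mul(2, Pow(-13, 2))), -1), Add(13, Mul(-2, Mul(2, Pow(-13, 2))))), -34804) = Add(Mul(Pow(Add(-6, Mul(2, 169)), -1), Add(13, Mul(-2, Mul(2, 169)))), -34804) = Add(Mul(Pow(Add(-6, 338), -1), Add(13, Mul(-2, 338))), -34804) = Add(Mul(Pow(332, -1), Add(13, -676)), -34804) = Add(Mul(Rational(1, 332), -663), -34804) = Add(Rational(-663, 332), -34804) = Rational(-11555591, 332)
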